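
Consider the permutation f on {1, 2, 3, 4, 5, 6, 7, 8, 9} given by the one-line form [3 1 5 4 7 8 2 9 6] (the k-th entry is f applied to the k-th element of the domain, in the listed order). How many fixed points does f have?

1

The fixed points (elements with f(x) = x) are {4}, so there is 1.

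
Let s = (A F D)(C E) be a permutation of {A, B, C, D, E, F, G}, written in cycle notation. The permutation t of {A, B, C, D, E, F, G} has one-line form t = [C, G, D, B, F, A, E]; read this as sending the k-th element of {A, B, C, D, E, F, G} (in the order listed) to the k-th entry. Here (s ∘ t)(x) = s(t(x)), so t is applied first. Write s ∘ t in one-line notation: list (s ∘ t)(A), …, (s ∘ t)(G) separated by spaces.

E G A B D F C

For each element, apply t then s: A → C → E; B → G → G; C → D → A; D → B → B; E → F → D; F → A → F; G → E → C.
So s ∘ t in one-line form is E G A B D F C.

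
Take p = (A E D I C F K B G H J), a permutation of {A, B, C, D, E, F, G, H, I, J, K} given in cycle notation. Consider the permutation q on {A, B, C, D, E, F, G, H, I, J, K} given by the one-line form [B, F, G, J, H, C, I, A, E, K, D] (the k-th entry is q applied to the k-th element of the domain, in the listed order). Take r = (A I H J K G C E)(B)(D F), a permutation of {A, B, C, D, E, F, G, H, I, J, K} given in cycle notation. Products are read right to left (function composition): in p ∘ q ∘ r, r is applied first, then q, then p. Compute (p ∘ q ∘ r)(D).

F

(p ∘ q ∘ r)(D) = p(q(r(D))). r(D) = F, then q(F) = C, then p(C) = F, so the result is F.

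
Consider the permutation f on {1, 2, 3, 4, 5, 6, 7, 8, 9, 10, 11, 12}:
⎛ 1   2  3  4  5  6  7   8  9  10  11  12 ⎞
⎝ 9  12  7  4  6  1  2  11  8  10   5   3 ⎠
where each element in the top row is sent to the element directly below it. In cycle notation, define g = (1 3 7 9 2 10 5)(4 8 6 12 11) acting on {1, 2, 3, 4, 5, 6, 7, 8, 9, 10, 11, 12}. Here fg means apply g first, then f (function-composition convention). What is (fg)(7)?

8

(fg)(7) = f(g(7)). g(7) = 9, then f(9) = 8. So (fg)(7) = 8.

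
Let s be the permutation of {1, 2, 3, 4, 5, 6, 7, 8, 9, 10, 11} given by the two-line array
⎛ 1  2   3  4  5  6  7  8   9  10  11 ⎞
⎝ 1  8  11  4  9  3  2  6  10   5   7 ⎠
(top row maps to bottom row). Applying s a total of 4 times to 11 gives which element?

6

Tracing 11 → 7 → … returns to 11 after 6 steps, so 11 lies in a 6-cycle (2 8 6 3 11 7).
Stepping 4 places around the cycle: 11 → 7 → 2 → 8 → 6.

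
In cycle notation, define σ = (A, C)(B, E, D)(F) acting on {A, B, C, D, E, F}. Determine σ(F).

F

The 1-cycle (F) fixes F, so σ(F) = F.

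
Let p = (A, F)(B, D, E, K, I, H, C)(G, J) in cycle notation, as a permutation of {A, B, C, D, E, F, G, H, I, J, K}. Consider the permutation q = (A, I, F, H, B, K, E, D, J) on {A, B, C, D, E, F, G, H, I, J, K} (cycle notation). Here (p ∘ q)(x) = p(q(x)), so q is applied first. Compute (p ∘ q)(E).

First apply q: q(E) = D, then p(D) = E. Thus (p ∘ q)(E) = E.

E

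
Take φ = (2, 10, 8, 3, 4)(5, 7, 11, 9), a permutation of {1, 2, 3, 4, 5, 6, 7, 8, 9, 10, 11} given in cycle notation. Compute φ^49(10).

2

10 lies in the 5-cycle (2, 10, 8, 3, 4).
Powers repeat with period 5 on this cycle, and 49 mod 5 = 4, so φ^49(10) = φ^4(10).
Advancing 4 steps from 10: 10 → 8 → 3 → 4 → 2.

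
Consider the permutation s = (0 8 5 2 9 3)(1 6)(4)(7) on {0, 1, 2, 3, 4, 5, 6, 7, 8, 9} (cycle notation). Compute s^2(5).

9

5 lies in the 6-cycle (0 8 5 2 9 3).
Advancing 2 steps from 5: 5 → 2 → 9.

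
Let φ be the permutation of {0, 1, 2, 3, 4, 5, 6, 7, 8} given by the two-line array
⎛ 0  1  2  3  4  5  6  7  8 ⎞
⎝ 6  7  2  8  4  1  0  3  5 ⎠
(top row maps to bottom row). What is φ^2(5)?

Tracing 5 → 1 → … returns to 5 after 5 steps, so 5 lies in a 5-cycle (1 7 3 8 5).
Stepping 2 places around the cycle: 5 → 1 → 7.

7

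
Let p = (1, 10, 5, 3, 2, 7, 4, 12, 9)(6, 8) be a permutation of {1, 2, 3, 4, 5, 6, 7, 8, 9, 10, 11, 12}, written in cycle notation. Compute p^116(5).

10

5 lies in the 9-cycle (1, 10, 5, 3, 2, 7, 4, 12, 9).
Since the cycle has length 9, p^116 acts on it the same as p^8 (116 mod 9 = 8).
Stepping 8 places around the cycle: 5 → 3 → 2 → 7 → 4 → 12 → 9 → 1 → 10.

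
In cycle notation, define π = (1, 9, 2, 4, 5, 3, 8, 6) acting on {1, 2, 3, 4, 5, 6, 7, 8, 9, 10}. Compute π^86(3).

3 lies in the 8-cycle (1, 9, 2, 4, 5, 3, 8, 6).
On an 8-cycle, π^8 is the identity, so π^86 = π^6 there (86 ≡ 6 mod 8).
Advancing 6 steps from 3: 3 → 8 → 6 → 1 → 9 → 2 → 4.

4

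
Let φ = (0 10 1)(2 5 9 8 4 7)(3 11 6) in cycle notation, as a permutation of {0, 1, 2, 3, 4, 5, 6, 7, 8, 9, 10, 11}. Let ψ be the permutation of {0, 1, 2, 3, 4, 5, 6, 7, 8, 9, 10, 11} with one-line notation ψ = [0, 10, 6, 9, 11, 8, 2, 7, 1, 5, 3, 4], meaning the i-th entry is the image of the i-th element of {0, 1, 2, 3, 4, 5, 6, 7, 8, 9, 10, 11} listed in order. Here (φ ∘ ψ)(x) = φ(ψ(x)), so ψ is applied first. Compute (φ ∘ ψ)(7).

2

(φ ∘ ψ)(7) = φ(ψ(7)). ψ(7) = 7, then φ(7) = 2. So (φ ∘ ψ)(7) = 2.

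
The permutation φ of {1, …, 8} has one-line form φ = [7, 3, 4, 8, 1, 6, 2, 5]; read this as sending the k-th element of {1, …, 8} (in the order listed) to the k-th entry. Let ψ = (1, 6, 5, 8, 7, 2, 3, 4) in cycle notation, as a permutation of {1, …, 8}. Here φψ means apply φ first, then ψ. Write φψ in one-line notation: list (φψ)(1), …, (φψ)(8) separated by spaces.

(φψ)(x) = ψ(φ(x)). Computing each image: ψ(φ(1)) = ψ(7) = 2, ψ(φ(2)) = ψ(3) = 4, ψ(φ(3)) = ψ(4) = 1, ψ(φ(4)) = ψ(8) = 7, ψ(φ(5)) = ψ(1) = 6, ψ(φ(6)) = ψ(6) = 5, ψ(φ(7)) = ψ(2) = 3, ψ(φ(8)) = ψ(5) = 8.
Hence φψ = [2 4 1 7 6 5 3 8].

2 4 1 7 6 5 3 8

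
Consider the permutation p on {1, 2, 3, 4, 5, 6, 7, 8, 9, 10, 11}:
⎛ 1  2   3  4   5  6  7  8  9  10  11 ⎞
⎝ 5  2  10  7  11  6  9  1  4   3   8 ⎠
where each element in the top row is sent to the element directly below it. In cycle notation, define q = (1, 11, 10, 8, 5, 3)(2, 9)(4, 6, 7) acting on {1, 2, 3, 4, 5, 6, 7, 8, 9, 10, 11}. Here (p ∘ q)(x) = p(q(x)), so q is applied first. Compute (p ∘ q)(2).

q(2) = 9, then p(9) = 4; composing gives (p ∘ q)(2) = 4.

4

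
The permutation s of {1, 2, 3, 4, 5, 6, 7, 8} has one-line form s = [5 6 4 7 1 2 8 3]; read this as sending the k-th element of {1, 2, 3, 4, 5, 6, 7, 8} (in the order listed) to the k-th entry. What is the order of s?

4

Writing s as disjoint cycles, the cycle lengths are 4, 2, 2.
The order is lcm(4, 2, 2) = 4.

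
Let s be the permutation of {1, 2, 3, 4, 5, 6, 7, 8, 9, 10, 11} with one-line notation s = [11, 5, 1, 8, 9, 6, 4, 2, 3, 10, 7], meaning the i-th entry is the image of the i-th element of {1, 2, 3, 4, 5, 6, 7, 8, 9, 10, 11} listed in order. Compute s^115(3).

Tracing 3 → 1 → … returns to 3 after 9 steps, so 3 lies in a 9-cycle (1 11 7 4 8 2 5 9 3).
On a 9-cycle, s^9 is the identity, so s^115 = s^7 there (115 ≡ 7 mod 9).
Advancing 7 steps from 3: 3 → 1 → 11 → 7 → 4 → 8 → 2 → 5.

5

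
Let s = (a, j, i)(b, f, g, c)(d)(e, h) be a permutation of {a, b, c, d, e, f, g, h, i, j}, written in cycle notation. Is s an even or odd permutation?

even

The cycle lengths are 4, 3, 2, 1.
A cycle is odd iff its length is even; s has 2 even-length cycles, so sgn(s) = (−1)^2 and s is even.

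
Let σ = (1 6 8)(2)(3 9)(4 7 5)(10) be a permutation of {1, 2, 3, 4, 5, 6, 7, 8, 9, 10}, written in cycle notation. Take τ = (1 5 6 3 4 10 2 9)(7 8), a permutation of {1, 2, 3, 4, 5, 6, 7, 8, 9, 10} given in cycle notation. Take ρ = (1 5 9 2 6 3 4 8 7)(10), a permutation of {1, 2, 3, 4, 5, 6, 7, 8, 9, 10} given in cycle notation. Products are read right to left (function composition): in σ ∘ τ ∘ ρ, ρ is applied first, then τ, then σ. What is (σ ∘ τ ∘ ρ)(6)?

Chase 6: ρ(6) = 3; τ(3) = 4; σ(4) = 7. Hence (σ ∘ τ ∘ ρ)(6) = 7.

7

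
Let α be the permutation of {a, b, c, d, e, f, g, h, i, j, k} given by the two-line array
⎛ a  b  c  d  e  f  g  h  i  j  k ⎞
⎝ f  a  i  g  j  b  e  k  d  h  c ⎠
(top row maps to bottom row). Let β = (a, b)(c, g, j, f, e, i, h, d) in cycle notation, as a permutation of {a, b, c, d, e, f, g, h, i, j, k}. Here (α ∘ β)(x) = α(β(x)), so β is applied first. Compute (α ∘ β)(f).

(α ∘ β)(f) = α(β(f)). β(f) = e, then α(e) = j. So (α ∘ β)(f) = j.

j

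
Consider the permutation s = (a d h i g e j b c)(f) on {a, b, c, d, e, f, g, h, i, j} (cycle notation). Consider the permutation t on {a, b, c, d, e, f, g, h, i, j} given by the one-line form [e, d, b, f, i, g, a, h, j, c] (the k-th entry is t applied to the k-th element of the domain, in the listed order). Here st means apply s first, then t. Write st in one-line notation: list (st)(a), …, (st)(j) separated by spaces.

f b e h c g i j a d

For each element, apply s then t: a → d → f; b → c → b; c → a → e; d → h → h; e → j → c; f → f → g; g → e → i; h → i → j; i → g → a; j → b → d.
Collecting the images, st = [f b e h c g i j a d].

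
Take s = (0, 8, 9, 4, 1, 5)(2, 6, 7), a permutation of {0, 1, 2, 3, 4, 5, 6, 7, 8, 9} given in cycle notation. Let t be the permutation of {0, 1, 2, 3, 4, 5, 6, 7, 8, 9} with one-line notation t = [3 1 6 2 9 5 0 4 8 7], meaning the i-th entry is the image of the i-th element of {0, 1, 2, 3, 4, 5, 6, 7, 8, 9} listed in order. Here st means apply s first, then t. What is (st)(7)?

6

(st)(7) = t(s(7)). s(7) = 2, then t(2) = 6. So (st)(7) = 6.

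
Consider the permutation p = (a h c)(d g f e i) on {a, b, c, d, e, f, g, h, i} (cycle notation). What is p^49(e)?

f

e lies in the 5-cycle (d g f e i).
Powers repeat with period 5 on this cycle, and 49 mod 5 = 4, so p^49(e) = p^4(e).
Stepping 4 places around the cycle: e → i → d → g → f.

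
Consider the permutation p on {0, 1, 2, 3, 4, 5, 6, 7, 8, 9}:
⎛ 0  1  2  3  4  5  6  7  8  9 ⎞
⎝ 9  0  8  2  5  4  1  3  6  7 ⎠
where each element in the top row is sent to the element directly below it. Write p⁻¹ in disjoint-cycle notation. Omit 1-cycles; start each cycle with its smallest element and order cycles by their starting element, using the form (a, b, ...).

(0, 1, 6, 8, 2, 3, 7, 9)(4, 5)

The cycle decomposition of p is (0, 9, 7, 3, 2, 8, 6, 1)(4, 5).
Reversing each cycle (and rotating so the smallest element leads) gives p⁻¹ = (0, 1, 6, 8, 2, 3, 7, 9)(4, 5).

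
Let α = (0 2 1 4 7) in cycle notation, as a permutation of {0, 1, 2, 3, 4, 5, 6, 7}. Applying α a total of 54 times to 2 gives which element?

2 lies in the 5-cycle (0 2 1 4 7).
On a 5-cycle, α^5 is the identity, so α^54 = α^4 there (54 ≡ 4 mod 5).
Advancing 4 steps from 2: 2 → 1 → 4 → 7 → 0.

0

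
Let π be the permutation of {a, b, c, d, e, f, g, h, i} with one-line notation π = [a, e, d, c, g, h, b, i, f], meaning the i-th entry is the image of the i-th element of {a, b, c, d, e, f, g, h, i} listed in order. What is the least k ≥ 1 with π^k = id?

Decomposing into disjoint cycles gives cycle lengths 3, 3, 2, 1.
The order is lcm(3, 3, 2) = 6.

6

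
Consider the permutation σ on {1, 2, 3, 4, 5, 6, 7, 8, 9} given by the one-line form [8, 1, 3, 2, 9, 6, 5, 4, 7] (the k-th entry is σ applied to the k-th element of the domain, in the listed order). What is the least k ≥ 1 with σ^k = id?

The disjoint-cycle form of σ has cycle lengths 4, 3, 1, 1.
The order of σ is the least common multiple of its cycle lengths: lcm(4, 3) = 12.

12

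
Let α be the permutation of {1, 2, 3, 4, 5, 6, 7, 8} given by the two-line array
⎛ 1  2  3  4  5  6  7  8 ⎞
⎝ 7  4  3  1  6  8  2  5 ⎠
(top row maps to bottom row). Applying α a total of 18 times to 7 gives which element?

Tracing 7 → 2 → … returns to 7 after 4 steps, so 7 lies in a 4-cycle (1, 7, 2, 4).
On a 4-cycle, α^4 is the identity, so α^18 = α^2 there (18 ≡ 2 mod 4).
Advancing 2 steps from 7: 7 → 2 → 4.

4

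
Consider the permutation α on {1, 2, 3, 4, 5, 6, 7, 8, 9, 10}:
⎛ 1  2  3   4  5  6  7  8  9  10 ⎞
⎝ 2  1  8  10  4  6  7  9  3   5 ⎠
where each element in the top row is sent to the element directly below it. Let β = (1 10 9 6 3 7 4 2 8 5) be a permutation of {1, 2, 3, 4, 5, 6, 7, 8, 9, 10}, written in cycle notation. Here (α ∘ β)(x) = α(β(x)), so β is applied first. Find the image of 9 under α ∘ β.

(α ∘ β)(9) = α(β(9)). β(9) = 6, then α(6) = 6. So (α ∘ β)(9) = 6.

6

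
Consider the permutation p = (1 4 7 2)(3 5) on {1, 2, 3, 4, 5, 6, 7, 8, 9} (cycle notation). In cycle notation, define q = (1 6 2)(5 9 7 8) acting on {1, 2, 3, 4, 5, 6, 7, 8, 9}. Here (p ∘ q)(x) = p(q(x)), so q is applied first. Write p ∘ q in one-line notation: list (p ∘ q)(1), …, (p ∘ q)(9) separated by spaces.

For each element, apply q then p: 1 → 6 → 6; 2 → 1 → 4; 3 → 3 → 5; 4 → 4 → 7; 5 → 9 → 9; 6 → 2 → 1; 7 → 8 → 8; 8 → 5 → 3; 9 → 7 → 2.
Collecting the images, p ∘ q = [6 4 5 7 9 1 8 3 2].

6 4 5 7 9 1 8 3 2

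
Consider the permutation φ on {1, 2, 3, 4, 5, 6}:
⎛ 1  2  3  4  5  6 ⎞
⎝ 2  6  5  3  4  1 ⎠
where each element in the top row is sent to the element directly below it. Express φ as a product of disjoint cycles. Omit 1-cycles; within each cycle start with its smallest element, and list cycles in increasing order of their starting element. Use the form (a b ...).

From 1: 1 → 2 → 6 → 1, closing the cycle (1 2 6).
Repeating from the next unused element and collecting all non-trivial cycles gives (1 2 6)(3 5 4).

(1 2 6)(3 5 4)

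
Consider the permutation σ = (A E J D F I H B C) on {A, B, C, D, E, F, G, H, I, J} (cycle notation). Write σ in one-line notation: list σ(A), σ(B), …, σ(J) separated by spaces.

E C A F J I G B H D

Each element maps to the next entry in its cycle (wrapping to the front): A→E, B→C, C→A, D→F, E→J, F→I, G→G, H→B, I→H, J→D.
Listing these in domain order gives E C A F J I G B H D.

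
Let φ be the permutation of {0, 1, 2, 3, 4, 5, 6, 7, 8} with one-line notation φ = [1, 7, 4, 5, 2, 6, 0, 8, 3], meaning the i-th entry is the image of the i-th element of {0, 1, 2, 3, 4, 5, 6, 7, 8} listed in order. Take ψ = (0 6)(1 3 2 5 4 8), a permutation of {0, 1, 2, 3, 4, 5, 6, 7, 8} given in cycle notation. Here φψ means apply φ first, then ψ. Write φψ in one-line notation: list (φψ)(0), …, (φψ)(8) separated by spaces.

(φψ)(x) = ψ(φ(x)). Computing each image: ψ(φ(0)) = ψ(1) = 3, ψ(φ(1)) = ψ(7) = 7, ψ(φ(2)) = ψ(4) = 8, ψ(φ(3)) = ψ(5) = 4, ψ(φ(4)) = ψ(2) = 5, ψ(φ(5)) = ψ(6) = 0, ψ(φ(6)) = ψ(0) = 6, ψ(φ(7)) = ψ(8) = 1, ψ(φ(8)) = ψ(3) = 2.
Hence φψ = [3 7 8 4 5 0 6 1 2].

3 7 8 4 5 0 6 1 2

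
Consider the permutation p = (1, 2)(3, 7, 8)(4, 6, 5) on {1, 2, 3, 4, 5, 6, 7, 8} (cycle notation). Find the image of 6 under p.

5

In the cycle (4, 6, 5), 6 is followed by 5, so p(6) = 5.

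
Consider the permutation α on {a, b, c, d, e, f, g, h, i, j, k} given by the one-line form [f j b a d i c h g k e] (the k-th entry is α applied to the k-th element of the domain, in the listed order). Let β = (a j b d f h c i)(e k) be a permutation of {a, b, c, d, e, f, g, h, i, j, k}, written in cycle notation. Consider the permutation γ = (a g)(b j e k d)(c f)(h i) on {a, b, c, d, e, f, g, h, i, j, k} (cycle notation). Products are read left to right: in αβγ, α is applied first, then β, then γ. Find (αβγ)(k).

Chase k: α(k) = e; β(e) = k; γ(k) = d. Hence (αβγ)(k) = d.

d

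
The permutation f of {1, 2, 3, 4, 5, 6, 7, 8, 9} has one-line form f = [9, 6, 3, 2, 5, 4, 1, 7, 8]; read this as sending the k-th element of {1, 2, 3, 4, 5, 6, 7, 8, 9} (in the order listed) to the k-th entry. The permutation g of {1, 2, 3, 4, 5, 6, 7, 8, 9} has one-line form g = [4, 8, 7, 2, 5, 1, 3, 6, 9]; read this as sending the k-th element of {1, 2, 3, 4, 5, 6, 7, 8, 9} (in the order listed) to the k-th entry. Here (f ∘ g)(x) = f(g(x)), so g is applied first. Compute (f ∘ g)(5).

(f ∘ g)(5) = f(g(5)). g(5) = 5, then f(5) = 5. So (f ∘ g)(5) = 5.

5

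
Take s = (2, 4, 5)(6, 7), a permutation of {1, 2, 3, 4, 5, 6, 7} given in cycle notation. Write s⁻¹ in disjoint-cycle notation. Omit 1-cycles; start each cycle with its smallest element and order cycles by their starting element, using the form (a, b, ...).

If s sends a → b within a cycle, s⁻¹ sends b → a; equivalently, reverse each cycle.
After reversing and putting each cycle's least element first, s⁻¹ = (2, 5, 4)(6, 7).

(2, 5, 4)(6, 7)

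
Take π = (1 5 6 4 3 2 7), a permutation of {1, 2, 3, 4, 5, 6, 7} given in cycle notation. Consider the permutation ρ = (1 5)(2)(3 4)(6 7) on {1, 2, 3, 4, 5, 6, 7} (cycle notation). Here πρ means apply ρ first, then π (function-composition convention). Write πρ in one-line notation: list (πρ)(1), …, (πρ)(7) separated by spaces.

For each element, apply ρ then π: 1 → 5 → 6; 2 → 2 → 7; 3 → 4 → 3; 4 → 3 → 2; 5 → 1 → 5; 6 → 7 → 1; 7 → 6 → 4.
So πρ in one-line form is 6 7 3 2 5 1 4.

6 7 3 2 5 1 4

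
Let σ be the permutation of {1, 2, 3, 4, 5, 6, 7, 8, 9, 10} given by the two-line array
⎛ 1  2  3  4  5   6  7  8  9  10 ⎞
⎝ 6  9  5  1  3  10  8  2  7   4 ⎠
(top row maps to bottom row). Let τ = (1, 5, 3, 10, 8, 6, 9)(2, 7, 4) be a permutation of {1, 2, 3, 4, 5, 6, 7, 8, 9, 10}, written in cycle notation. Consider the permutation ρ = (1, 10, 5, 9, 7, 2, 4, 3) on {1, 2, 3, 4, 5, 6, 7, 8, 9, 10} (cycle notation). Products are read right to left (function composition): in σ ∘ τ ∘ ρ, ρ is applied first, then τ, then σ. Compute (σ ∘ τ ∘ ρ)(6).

(σ ∘ τ ∘ ρ)(6) = σ(τ(ρ(6))). ρ(6) = 6, then τ(6) = 9, then σ(9) = 7, so the result is 7.

7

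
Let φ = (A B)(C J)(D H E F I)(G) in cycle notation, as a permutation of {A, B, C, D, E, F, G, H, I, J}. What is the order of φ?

10

The disjoint cycles have lengths 5, 2, 2, 1.
Since disjoint cycles commute, ord(φ) = lcm(5, 2, 2) = 10.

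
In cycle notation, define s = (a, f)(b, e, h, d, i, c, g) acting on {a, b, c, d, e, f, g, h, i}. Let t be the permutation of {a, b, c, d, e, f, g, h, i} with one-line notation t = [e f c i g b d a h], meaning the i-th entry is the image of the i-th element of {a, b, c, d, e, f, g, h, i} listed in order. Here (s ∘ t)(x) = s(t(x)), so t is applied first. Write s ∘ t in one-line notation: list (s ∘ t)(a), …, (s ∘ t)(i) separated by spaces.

For each element, apply t then s: a → e → h; b → f → a; c → c → g; d → i → c; e → g → b; f → b → e; g → d → i; h → a → f; i → h → d.
Collecting the images, s ∘ t = [h a g c b e i f d].

h a g c b e i f d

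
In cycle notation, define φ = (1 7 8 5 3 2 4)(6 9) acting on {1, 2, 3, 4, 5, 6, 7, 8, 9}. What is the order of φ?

The disjoint cycles have lengths 7, 2.
The order is lcm(7, 2) = 14.

14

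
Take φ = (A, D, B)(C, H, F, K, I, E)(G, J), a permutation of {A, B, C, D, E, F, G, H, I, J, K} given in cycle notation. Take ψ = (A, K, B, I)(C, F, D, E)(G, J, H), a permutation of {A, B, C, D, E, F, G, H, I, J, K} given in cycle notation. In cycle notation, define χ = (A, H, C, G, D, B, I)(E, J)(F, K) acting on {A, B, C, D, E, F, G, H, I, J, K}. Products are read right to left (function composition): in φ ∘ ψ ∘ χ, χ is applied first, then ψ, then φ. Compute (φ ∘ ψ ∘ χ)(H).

(φ ∘ ψ ∘ χ)(H) = φ(ψ(χ(H))). χ(H) = C, then ψ(C) = F, then φ(F) = K, so the result is K.

K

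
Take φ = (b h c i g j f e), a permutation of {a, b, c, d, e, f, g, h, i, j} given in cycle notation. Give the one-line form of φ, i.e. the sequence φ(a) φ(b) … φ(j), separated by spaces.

a h i d b e j c g f

Image by image: a→a, b→h, c→i, d→d, e→b, f→e, g→j, h→c, i→g, j→f.
So the one-line form is a h i d b e j c g f.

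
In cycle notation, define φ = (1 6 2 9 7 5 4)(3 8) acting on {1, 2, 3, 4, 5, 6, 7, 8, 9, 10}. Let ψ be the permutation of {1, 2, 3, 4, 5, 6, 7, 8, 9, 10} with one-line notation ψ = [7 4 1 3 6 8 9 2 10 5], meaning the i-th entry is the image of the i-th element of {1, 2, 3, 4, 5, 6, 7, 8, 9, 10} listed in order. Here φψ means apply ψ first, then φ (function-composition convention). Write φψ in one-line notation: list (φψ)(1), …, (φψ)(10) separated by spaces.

5 1 6 8 2 3 7 9 10 4

For each element, apply ψ then φ: 1 → 7 → 5; 2 → 4 → 1; 3 → 1 → 6; 4 → 3 → 8; 5 → 6 → 2; 6 → 8 → 3; 7 → 9 → 7; 8 → 2 → 9; 9 → 10 → 10; 10 → 5 → 4.
Collecting the images, φψ = [5 1 6 8 2 3 7 9 10 4].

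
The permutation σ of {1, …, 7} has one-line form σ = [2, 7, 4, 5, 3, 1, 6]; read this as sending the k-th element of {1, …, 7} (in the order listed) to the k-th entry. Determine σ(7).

7 is element number 7 of the domain, and entry number 7 of the one-line form is 6, so σ(7) = 6.

6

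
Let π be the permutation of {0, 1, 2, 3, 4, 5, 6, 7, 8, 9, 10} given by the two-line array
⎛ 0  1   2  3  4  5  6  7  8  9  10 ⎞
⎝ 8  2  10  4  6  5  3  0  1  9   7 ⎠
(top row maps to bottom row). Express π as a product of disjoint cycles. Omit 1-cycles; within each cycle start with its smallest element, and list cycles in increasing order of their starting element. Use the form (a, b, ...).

(0, 8, 1, 2, 10, 7)(3, 4, 6)

From 0: 0 → 8 → 1 → 2 → 10 → 7 → 0, closing the cycle (0, 8, 1, 2, 10, 7).
Repeating from the next unused element and collecting all non-trivial cycles gives (0, 8, 1, 2, 10, 7)(3, 4, 6).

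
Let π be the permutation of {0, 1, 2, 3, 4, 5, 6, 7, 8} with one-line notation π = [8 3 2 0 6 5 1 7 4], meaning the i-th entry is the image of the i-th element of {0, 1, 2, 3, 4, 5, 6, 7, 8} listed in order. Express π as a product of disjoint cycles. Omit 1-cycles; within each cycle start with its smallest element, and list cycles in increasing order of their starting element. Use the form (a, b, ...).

Iterating π from 0 gives 0 → 8 → 4 → 6 → 1 → 3 → 0; that is the 6-cycle (0, 8, 4, 6, 1, 3).
Repeating from the next unused element and collecting all non-trivial cycles gives (0, 8, 4, 6, 1, 3).

(0, 8, 4, 6, 1, 3)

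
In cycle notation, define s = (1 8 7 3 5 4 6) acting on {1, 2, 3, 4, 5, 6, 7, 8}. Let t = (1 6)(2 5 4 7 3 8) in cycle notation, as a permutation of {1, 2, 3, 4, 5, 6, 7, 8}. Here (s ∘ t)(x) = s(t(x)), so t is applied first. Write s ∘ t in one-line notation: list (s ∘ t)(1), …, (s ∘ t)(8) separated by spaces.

1 4 7 3 6 8 5 2

(s ∘ t)(x) = s(t(x)). Computing each image: s(t(1)) = s(6) = 1, s(t(2)) = s(5) = 4, s(t(3)) = s(8) = 7, s(t(4)) = s(7) = 3, s(t(5)) = s(4) = 6, s(t(6)) = s(1) = 8, s(t(7)) = s(3) = 5, s(t(8)) = s(2) = 2.
Hence s ∘ t = [1 4 7 3 6 8 5 2].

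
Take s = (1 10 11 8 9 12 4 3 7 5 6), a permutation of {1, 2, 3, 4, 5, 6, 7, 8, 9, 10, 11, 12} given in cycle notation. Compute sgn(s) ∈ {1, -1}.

1

The cycle lengths are 11, 1.
A cycle of length ℓ contributes ℓ−1 transpositions, so s is a product of 10 transpositions — even.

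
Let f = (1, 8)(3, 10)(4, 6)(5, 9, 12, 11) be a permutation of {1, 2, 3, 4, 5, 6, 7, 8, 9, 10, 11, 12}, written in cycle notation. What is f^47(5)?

11

5 lies in the 4-cycle (5, 9, 12, 11).
Powers repeat with period 4 on this cycle, and 47 mod 4 = 3, so f^47(5) = f^3(5).
Advancing 3 steps from 5: 5 → 9 → 12 → 11.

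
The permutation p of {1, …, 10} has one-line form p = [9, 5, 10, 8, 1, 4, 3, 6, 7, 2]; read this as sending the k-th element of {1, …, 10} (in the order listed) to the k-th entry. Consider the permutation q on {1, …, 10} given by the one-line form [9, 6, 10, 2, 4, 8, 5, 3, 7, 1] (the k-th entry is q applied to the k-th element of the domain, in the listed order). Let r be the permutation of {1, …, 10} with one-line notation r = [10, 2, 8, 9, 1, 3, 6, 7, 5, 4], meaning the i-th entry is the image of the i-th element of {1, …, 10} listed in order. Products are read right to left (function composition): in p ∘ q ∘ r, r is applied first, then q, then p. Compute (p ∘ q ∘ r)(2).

4

Chase 2: r(2) = 2; q(2) = 6; p(6) = 4. Hence (p ∘ q ∘ r)(2) = 4.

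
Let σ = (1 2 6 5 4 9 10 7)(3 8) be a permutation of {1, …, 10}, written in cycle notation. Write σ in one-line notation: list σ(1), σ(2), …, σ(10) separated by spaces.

Each element maps to the next entry in its cycle (wrapping to the front): 1→2, 2→6, 3→8, 4→9, 5→4, 6→5, 7→1, 8→3, 9→10, 10→7.
So the one-line form is 2 6 8 9 4 5 1 3 10 7.

2 6 8 9 4 5 1 3 10 7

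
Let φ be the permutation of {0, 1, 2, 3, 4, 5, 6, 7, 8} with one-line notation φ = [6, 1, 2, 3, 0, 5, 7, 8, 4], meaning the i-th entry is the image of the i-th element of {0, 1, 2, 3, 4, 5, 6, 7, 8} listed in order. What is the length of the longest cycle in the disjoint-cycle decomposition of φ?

Decomposing into disjoint cycles gives (0, 6, 7, 8, 4); the longest has length 5.

5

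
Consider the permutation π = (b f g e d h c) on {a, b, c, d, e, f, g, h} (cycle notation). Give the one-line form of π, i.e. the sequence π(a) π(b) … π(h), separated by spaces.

a f b h d g e c

Image by image: a↦a, b↦f, c↦b, d↦h, e↦d, f↦g, g↦e, h↦c.
So the one-line form is a f b h d g e c.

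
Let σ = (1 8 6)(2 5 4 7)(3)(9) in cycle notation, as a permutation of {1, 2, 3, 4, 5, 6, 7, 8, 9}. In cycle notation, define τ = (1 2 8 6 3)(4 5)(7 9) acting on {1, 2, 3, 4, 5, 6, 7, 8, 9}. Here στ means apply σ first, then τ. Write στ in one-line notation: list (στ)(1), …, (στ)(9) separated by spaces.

6 4 1 9 5 2 8 3 7

(στ)(x) = τ(σ(x)). Computing each image: τ(σ(1)) = τ(8) = 6, τ(σ(2)) = τ(5) = 4, τ(σ(3)) = τ(3) = 1, τ(σ(4)) = τ(7) = 9, τ(σ(5)) = τ(4) = 5, τ(σ(6)) = τ(1) = 2, τ(σ(7)) = τ(2) = 8, τ(σ(8)) = τ(6) = 3, τ(σ(9)) = τ(9) = 7.
Hence στ = [6 4 1 9 5 2 8 3 7].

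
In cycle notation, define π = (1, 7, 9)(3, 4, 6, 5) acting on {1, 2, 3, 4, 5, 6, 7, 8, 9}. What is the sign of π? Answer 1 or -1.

The cycle lengths are 4, 3, 1, 1.
A cycle of length ℓ contributes ℓ−1 transpositions, so π is a product of 3 + 2 = 5 transpositions — odd.

-1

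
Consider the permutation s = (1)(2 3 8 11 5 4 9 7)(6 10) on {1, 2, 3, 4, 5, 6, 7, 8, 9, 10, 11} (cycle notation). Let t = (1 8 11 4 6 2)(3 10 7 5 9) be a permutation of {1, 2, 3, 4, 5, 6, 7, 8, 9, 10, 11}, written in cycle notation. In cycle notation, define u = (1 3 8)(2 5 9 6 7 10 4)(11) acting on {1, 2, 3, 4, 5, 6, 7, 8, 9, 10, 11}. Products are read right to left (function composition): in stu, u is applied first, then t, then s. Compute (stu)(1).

6

Chase 1: u(1) = 3; t(3) = 10; s(10) = 6. Hence (stu)(1) = 6.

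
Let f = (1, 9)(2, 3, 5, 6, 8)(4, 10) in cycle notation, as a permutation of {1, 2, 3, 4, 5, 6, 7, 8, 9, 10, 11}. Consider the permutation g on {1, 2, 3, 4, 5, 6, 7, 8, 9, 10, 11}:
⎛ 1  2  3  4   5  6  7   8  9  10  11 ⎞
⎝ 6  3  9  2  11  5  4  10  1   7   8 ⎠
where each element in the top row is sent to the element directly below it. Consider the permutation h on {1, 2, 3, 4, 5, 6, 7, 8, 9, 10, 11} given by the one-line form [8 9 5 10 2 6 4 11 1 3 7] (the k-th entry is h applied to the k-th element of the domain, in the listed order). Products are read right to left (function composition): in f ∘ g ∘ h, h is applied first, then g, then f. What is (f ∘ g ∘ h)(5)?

5

Chase 5: h(5) = 2; g(2) = 3; f(3) = 5. Hence (f ∘ g ∘ h)(5) = 5.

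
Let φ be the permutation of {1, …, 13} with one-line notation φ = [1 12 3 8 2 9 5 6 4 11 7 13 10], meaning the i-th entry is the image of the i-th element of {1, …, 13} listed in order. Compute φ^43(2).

12

Tracing 2 → 12 → … returns to 2 after 7 steps, so 2 lies in a 7-cycle (2 12 13 10 11 7 5).
Since the cycle has length 7, φ^43 acts on it the same as φ^1 (43 mod 7 = 1).
Stepping 1 place around the cycle: 2 → 12.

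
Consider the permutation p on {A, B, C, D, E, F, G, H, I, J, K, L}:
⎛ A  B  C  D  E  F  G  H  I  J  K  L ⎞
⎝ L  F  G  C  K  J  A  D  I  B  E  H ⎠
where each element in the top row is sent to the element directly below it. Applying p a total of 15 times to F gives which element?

F

Tracing F → J → … returns to F after 3 steps, so F lies in a 3-cycle (B, F, J).
Powers repeat with period 3 on this cycle, and 15 mod 3 = 0, so p^15(F) = p^0(F).
So p^15(F) = F.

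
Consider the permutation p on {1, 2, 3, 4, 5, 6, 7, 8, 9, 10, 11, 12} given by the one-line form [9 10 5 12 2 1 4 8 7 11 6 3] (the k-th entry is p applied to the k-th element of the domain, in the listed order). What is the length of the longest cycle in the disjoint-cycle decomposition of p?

Decomposing into disjoint cycles gives (1, 9, 7, 4, 12, 3, 5, 2, 10, 11, 6); the longest has length 11.

11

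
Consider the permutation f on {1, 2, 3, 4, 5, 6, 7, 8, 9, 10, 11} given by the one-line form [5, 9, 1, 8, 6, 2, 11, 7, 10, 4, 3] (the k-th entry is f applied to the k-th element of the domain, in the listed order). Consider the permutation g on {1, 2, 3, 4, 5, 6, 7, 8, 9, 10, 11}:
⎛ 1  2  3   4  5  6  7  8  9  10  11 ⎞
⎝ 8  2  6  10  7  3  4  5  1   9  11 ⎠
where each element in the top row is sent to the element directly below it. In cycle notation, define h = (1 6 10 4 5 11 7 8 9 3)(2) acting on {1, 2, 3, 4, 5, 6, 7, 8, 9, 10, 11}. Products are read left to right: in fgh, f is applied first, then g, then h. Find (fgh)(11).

(fgh)(11) = h(g(f(11))). f(11) = 3, then g(3) = 6, then h(6) = 10, so the result is 10.

10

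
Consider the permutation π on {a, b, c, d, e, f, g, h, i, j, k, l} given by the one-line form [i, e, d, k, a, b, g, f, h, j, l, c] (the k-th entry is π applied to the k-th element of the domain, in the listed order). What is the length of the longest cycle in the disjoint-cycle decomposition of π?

Decomposing into disjoint cycles gives (a, i, h, f, b, e)(c, d, k, l); the longest has length 6.

6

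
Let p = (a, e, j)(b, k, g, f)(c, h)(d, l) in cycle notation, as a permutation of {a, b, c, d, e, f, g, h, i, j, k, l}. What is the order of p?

The disjoint cycles have lengths 4, 3, 2, 2, 1.
The order of p is the least common multiple of its cycle lengths: lcm(4, 3, 2, 2) = 12.

12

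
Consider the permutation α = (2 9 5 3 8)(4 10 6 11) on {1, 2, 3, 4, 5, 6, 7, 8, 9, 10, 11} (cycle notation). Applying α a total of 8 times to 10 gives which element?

10 lies in the 4-cycle (4 10 6 11).
Powers repeat with period 4 on this cycle, and 8 mod 4 = 0, so α^8(10) = α^0(10).
So α^8(10) = 10.

10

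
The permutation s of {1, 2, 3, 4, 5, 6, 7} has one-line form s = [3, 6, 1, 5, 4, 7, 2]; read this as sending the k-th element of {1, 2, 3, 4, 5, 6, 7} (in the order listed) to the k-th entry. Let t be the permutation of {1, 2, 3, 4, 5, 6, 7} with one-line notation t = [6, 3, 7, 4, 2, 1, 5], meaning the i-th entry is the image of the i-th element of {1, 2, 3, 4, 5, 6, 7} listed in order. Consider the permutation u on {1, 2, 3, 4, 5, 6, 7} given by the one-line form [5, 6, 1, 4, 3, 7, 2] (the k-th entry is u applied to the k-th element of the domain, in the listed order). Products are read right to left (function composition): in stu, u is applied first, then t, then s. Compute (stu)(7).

1

Apply the permutations in order: u(7) = 2, then t(2) = 3, then s(3) = 1. So (stu)(7) = 1.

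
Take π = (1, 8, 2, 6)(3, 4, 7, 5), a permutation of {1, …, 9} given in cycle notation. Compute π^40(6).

6

6 lies in the 4-cycle (1, 8, 2, 6).
On a 4-cycle, π^4 is the identity, so π^40 = π^0 there (40 ≡ 0 mod 4).
So π^40(6) = 6.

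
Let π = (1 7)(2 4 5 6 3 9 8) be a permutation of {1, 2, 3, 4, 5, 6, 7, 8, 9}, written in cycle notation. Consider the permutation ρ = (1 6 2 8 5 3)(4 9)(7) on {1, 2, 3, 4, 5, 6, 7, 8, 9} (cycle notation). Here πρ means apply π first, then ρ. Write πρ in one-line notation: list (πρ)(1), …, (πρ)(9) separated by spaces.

(πρ)(x) = ρ(π(x)). Computing each image: ρ(π(1)) = ρ(7) = 7, ρ(π(2)) = ρ(4) = 9, ρ(π(3)) = ρ(9) = 4, ρ(π(4)) = ρ(5) = 3, ρ(π(5)) = ρ(6) = 2, ρ(π(6)) = ρ(3) = 1, ρ(π(7)) = ρ(1) = 6, ρ(π(8)) = ρ(2) = 8, ρ(π(9)) = ρ(8) = 5.
Hence πρ = [7 9 4 3 2 1 6 8 5].

7 9 4 3 2 1 6 8 5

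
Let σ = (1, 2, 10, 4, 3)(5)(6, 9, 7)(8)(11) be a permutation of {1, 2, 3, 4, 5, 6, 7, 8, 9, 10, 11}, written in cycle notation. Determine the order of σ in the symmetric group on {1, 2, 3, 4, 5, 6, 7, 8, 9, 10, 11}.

15

The disjoint cycles have lengths 5, 3, 1, 1, 1.
Since disjoint cycles commute, ord(σ) = lcm(5, 3) = 15.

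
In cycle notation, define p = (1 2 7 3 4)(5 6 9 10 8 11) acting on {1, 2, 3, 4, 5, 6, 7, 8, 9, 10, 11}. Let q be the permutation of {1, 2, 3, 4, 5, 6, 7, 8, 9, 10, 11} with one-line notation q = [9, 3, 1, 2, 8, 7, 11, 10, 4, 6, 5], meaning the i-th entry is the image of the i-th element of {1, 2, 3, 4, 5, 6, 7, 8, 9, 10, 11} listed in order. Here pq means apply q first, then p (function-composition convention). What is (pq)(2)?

4

q(2) = 3, then p(3) = 4; composing gives (pq)(2) = 4.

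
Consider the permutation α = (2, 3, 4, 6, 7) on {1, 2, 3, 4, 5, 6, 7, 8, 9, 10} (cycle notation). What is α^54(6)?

6 lies in the 5-cycle (2, 3, 4, 6, 7).
Since the cycle has length 5, α^54 acts on it the same as α^4 (54 mod 5 = 4).
Stepping 4 places around the cycle: 6 → 7 → 2 → 3 → 4.

4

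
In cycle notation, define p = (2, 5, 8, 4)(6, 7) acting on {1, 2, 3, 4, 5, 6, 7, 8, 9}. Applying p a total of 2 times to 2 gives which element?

8

2 lies in the 4-cycle (2, 5, 8, 4).
Stepping 2 places around the cycle: 2 → 5 → 8.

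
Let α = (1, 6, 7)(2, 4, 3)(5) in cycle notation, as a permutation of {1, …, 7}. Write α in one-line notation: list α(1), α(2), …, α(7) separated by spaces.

6 4 2 3 5 7 1

Reading each image from the cycles: 1↦6, 2↦4, 3↦2, 4↦3, 5↦5, 6↦7, 7↦1.
So the one-line form is 6 4 2 3 5 7 1.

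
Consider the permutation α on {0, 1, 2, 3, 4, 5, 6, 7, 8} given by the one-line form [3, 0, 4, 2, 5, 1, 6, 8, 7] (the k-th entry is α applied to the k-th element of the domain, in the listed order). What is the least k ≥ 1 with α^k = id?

Decomposing into disjoint cycles gives cycle lengths 6, 2, 1.
Since disjoint cycles commute, ord(α) = lcm(6, 2) = 6.

6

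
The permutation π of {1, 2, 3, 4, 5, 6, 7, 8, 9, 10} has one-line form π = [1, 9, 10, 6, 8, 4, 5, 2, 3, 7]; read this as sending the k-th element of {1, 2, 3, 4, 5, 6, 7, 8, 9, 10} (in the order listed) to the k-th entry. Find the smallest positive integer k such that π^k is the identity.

14

Writing π as disjoint cycles, the cycle lengths are 7, 2, 1.
Since disjoint cycles commute, ord(π) = lcm(7, 2) = 14.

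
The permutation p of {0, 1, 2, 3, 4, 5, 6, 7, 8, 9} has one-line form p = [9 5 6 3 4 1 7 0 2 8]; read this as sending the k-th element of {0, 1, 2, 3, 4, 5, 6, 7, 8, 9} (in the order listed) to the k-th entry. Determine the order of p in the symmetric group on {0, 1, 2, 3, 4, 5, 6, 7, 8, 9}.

6

The disjoint-cycle form of p has cycle lengths 6, 2, 1, 1.
Since disjoint cycles commute, ord(p) = lcm(6, 2) = 6.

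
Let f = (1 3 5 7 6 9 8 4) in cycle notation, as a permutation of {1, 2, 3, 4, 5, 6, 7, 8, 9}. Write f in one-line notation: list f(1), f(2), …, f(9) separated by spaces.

3 2 5 1 7 9 6 4 8

Each element maps to the next entry in its cycle (wrapping to the front): 1→3, 2→2, 3→5, 4→1, 5→7, 6→9, 7→6, 8→4, 9→8.
Listing these in domain order gives 3 2 5 1 7 9 6 4 8.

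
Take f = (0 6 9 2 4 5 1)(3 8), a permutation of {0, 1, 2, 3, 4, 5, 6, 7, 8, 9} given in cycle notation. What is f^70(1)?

1

1 lies in the 7-cycle (0 6 9 2 4 5 1).
Since the cycle has length 7, f^70 acts on it the same as f^0 (70 mod 7 = 0).
So f^70(1) = 1.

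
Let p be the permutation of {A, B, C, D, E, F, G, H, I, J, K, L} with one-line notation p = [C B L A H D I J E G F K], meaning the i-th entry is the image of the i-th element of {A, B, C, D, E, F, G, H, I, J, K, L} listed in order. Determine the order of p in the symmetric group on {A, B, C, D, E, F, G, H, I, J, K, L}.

The disjoint-cycle form of p has cycle lengths 6, 5, 1.
The order is lcm(6, 5) = 30.

30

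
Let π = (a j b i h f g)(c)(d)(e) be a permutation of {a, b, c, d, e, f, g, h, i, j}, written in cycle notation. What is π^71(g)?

g lies in the 7-cycle (a j b i h f g).
Powers repeat with period 7 on this cycle, and 71 mod 7 = 1, so π^71(g) = π^1(g).
Stepping 1 place around the cycle: g → a.

a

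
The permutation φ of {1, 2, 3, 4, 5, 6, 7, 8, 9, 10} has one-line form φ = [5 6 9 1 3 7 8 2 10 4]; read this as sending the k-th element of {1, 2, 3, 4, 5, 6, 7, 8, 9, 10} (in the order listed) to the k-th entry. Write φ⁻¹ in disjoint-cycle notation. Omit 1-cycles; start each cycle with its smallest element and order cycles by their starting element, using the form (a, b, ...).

(1, 4, 10, 9, 3, 5)(2, 8, 7, 6)

First write φ in disjoint cycles: (1, 5, 3, 9, 10, 4)(2, 6, 7, 8).
Reversing each cycle (and rotating so the smallest element leads) gives φ⁻¹ = (1, 4, 10, 9, 3, 5)(2, 8, 7, 6).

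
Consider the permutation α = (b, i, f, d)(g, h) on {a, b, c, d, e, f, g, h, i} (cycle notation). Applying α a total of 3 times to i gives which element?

b

i lies in the 4-cycle (b, i, f, d).
Stepping 3 places around the cycle: i → f → d → b.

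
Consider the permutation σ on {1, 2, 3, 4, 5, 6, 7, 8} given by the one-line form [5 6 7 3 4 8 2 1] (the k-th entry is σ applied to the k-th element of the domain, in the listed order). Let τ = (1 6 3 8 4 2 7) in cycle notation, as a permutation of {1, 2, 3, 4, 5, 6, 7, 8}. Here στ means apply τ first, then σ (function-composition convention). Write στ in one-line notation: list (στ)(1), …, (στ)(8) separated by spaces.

(στ)(x) = σ(τ(x)). Computing each image: σ(τ(1)) = σ(6) = 8, σ(τ(2)) = σ(7) = 2, σ(τ(3)) = σ(8) = 1, σ(τ(4)) = σ(2) = 6, σ(τ(5)) = σ(5) = 4, σ(τ(6)) = σ(3) = 7, σ(τ(7)) = σ(1) = 5, σ(τ(8)) = σ(4) = 3.
Hence στ = [8 2 1 6 4 7 5 3].

8 2 1 6 4 7 5 3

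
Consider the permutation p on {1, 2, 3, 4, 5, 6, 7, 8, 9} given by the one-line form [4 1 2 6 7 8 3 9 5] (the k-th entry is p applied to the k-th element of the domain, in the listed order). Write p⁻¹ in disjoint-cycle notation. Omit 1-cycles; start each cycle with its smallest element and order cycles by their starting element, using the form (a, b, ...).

(1, 2, 3, 7, 5, 9, 8, 6, 4)

First write p in disjoint cycles: (1, 4, 6, 8, 9, 5, 7, 3, 2).
Reversing each cycle (and rotating so the smallest element leads) gives p⁻¹ = (1, 2, 3, 7, 5, 9, 8, 6, 4).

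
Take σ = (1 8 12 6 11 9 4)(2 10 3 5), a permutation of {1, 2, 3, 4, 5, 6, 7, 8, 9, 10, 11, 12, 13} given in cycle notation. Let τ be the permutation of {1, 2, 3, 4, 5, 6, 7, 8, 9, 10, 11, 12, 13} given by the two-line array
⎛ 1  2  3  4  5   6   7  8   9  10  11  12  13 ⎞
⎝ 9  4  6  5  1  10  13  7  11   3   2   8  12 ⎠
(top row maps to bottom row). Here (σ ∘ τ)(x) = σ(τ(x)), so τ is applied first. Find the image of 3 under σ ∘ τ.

11

τ(3) = 6, then σ(6) = 11; composing gives (σ ∘ τ)(3) = 11.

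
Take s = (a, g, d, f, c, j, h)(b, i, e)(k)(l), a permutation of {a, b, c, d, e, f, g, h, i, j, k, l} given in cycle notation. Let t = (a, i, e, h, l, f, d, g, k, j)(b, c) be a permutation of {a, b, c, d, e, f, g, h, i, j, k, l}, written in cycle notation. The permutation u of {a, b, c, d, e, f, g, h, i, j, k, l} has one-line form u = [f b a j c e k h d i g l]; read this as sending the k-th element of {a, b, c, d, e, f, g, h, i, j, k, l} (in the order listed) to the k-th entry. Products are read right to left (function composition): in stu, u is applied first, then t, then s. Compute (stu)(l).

Chase l: u(l) = l; t(l) = f; s(f) = c. Hence (stu)(l) = c.

c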